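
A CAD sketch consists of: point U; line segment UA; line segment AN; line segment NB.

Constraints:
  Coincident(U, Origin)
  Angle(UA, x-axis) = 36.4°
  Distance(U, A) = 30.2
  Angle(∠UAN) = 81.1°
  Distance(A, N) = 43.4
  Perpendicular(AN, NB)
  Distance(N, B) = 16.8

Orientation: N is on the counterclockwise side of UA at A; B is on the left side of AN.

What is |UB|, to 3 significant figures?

40.9

U is at the origin; UA runs at 36.4° with length 30.2, so A = 30.2·(cos 36.4°, sin 36.4°) = (24.3, 17.9). ∠UAN = 81.1°, so AN runs at 36.4° + (180° − 81.1°) = 135° from the x-axis; with |AN| = 43.4, N = A + 43.4·(cos 135°, sin 135°) = (-6.54, 48.4). AN ⟂ NB; with |NB| = 16.8 on the left of AN, B = N + 16.8·(-0.703, -0.711) = (-18.4, 36.5). Then |UB| = |B − U| = 40.9.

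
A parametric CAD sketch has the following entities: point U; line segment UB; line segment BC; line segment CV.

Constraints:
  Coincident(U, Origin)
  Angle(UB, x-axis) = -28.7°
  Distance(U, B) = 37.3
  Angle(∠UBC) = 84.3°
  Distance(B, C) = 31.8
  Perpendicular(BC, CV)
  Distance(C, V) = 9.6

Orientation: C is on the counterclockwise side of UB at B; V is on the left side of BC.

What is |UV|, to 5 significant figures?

39.325

∠UBC = 84.3°, so BC runs at -28.7° + (180° − 84.3°) = 67.000° from the x-axis; with |BC| = 31.8, C = B + 31.8·(cos 67.000°, sin 67.000°) = (45.143, 11.360). BC ⟂ CV; with |CV| = 9.6 on the left of BC, V = C + 9.6·(-0.92050, 0.39073) = (36.306, 15.111). Then |UV| = |V − U| = 39.325.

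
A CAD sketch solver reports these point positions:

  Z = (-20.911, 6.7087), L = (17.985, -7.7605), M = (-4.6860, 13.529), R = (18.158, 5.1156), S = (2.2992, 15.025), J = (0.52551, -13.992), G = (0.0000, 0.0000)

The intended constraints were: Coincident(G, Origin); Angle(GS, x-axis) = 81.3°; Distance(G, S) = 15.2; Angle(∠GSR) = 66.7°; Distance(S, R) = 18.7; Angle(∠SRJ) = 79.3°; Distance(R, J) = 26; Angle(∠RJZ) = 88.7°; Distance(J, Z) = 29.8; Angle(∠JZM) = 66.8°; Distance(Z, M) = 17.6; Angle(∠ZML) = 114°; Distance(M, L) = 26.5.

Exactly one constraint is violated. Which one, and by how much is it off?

Distance(M, L) = 26.5 — off by 4.60.

G = (0.00, 0.00) ✓; GS at 81.30° ✓; |GS| = 15.20 ✓; ∠GSR = 66.70° ✓; |SR| = 18.70 ✓; ∠SRJ = 79.30° ✓; |RJ| = 26.00 ✓; ∠RJZ = 88.70° ✓; |JZ| = 29.80 ✓; ∠JZM = 66.80° ✓; |ZM| = 17.60 ✓; ∠ZML = 114.0° ✓; |ML| = 31.10 ✗.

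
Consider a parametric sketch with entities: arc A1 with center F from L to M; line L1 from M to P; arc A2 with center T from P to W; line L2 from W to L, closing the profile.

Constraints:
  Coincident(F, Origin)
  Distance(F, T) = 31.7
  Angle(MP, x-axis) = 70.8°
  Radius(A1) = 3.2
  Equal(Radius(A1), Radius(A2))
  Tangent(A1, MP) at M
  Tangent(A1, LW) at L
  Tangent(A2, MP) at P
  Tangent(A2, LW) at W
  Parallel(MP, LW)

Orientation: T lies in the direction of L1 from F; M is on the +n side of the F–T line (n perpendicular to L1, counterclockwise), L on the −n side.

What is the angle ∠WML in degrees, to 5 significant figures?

78.586°

The slot axis is L1's direction at 70.8°, so u = (cos 70.8°, sin 70.8°) = (0.32887, 0.94438) and n = (−sin 70.8°, cos 70.8°) = (-0.94438, 0.32887). F is at the origin and T lies 31.7 along u from F, so T = 31.7·u = (10.425, 29.937). Tangency of A1 to both parallel lines with radius 3.2 puts M and L at F ± 3.2·n: M = (-3.0220, 1.0524), L = (3.0220, -1.0524). Equal radii place P and W the same way about T: P = T + 3.2·n = (7.4031, 30.989), W = T − 3.2·n = (13.447, 28.884). Then cos ∠WML = MW·ML / (|MW||ML|), giving 78.586°.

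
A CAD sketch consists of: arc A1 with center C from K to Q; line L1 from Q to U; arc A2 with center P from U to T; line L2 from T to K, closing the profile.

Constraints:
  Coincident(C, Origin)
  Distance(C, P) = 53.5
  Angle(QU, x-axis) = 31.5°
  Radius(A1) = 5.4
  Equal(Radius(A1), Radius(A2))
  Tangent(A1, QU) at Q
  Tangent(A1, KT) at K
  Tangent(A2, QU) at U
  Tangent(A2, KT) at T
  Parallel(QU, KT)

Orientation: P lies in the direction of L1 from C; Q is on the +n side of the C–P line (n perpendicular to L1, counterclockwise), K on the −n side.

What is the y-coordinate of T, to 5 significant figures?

23.349

Tangency of A1 to both parallel lines with radius 5.4 puts Q and K at C ± 5.4·n: Q = (-2.8215, 4.6043), K = (2.8215, -4.6043). Equal radii place U and T the same way about P: U = P + 5.4·n = (42.795, 32.558), T = P − 5.4·n = (48.438, 23.349). So T.y = 23.349.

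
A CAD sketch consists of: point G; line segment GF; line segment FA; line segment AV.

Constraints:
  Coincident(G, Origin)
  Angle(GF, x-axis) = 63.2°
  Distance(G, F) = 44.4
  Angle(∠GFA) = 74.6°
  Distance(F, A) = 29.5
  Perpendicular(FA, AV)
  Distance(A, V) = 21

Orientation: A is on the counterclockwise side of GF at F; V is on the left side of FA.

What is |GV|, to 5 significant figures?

28.091

G is at the origin; GF runs at 63.2° with length 44.4, so F = 44.4·(cos 63.2°, sin 63.2°) = (20.019, 39.631). ∠GFA = 74.6°, so FA runs at 63.2° + (180° − 74.6°) = 168.60° from the x-axis; with |FA| = 29.5, A = F + 29.5·(cos 168.60°, sin 168.60°) = (-8.8990, 45.462). The perpendicularity gives AV at right angles to FA; with |AV| = 21.0 on the left of FA, V = A + 21.0·(-0.19766, -0.98027) = (-13.050, 24.876). Then |GV| = |V − G| = 28.091.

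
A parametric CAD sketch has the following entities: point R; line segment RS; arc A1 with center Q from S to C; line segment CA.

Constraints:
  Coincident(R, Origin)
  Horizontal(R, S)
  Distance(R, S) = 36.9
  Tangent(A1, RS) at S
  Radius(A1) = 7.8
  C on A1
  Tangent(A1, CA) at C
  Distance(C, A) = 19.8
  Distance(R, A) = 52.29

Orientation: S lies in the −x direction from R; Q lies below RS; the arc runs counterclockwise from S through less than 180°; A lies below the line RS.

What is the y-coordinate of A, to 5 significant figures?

-27.745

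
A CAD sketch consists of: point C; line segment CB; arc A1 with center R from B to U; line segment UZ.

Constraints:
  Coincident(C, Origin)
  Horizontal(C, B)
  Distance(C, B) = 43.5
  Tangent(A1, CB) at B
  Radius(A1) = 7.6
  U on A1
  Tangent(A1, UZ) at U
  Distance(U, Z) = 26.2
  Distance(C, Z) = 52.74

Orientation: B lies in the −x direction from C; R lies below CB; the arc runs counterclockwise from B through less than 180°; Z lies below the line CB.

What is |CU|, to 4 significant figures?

51.56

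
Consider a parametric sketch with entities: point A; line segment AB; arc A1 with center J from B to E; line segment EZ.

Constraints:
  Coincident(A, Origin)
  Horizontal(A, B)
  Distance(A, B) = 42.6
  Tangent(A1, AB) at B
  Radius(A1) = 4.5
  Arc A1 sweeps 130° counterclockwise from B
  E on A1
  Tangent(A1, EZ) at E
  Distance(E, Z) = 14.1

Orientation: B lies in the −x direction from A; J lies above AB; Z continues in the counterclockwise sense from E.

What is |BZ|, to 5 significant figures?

19.041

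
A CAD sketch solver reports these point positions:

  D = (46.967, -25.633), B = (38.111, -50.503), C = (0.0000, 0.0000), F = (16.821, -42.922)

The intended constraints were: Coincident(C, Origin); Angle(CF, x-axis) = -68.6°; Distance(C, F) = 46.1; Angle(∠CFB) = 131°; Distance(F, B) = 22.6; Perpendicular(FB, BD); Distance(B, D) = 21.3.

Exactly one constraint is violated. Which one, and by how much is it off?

Distance(B, D) = 21.3 — off by 5.10.

C = (0.00, 0.00) ✓; CF at -68.60° ✓; |CF| = 46.10 ✓; ∠CFB = 131.0° ✓; |FB| = 22.60 ✓; ∠(FB, BD) = 90.00° ✓; |BD| = 26.40 ✗.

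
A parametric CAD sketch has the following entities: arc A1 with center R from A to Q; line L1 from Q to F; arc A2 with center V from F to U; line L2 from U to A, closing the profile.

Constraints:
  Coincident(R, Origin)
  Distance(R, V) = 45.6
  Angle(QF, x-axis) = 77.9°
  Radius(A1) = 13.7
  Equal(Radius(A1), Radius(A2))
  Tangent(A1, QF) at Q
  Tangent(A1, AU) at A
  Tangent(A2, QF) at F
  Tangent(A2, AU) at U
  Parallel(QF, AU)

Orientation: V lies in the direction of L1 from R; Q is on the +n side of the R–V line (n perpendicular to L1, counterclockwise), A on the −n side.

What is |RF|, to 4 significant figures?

47.61

Tangency of A1 to both parallel lines with radius 13.7 puts Q and A at R ± 13.7·n: Q = (-13.40, 2.872), A = (13.40, -2.872). Equal radii place F and U the same way about V: F = V + 13.7·n = (-3.837, 47.46), U = V − 13.7·n = (22.95, 41.72). Then |RF| = |F − R| = 47.61.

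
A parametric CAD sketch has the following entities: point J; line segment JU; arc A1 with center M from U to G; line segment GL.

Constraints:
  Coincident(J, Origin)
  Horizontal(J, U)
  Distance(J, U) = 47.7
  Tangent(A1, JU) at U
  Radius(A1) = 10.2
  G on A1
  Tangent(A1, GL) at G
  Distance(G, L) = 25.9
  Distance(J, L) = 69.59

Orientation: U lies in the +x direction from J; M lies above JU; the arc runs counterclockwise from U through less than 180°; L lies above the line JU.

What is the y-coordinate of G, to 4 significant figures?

9.332

Checks: |MG| = 10.20 ✓; ∠(MG, GL) = 90.00° ✓; |GL| = 25.90 ✓; |JL| = 69.59 ✓.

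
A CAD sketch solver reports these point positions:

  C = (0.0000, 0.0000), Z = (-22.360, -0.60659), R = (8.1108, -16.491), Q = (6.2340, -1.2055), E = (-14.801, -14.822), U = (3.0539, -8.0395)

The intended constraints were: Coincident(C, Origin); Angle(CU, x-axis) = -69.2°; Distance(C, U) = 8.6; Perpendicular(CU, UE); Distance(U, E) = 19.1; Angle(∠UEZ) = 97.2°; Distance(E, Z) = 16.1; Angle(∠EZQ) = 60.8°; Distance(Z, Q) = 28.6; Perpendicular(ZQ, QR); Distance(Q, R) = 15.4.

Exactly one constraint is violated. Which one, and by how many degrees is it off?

Perpendicular(ZQ, QR) — off by 8.20°.

C = (0.00, 0.00) ✓; CU at -69.20° ✓; |CU| = 8.600 ✓; ∠(CU, UE) = 90.00° ✓; |UE| = 19.10 ✓; ∠UEZ = 97.20° ✓; |EZ| = 16.10 ✓; ∠EZQ = 60.80° ✓; |ZQ| = 28.60 ✓; ∠(ZQ, QR) = 81.80° ✗; |QR| = 15.40 ✓.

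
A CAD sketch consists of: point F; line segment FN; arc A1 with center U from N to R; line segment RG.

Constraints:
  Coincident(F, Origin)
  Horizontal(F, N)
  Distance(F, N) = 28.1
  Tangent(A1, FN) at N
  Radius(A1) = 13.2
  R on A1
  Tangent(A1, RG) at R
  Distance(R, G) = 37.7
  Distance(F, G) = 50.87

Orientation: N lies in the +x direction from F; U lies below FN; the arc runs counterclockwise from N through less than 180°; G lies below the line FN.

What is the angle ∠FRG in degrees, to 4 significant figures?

123.5°

Checks: |UN| = 13.20 ✓; |UR| = 13.20 ✓; ∠(UR, RG) = 90.00° ✓; |RG| = 37.70 ✓; |FG| = 50.87 ✓.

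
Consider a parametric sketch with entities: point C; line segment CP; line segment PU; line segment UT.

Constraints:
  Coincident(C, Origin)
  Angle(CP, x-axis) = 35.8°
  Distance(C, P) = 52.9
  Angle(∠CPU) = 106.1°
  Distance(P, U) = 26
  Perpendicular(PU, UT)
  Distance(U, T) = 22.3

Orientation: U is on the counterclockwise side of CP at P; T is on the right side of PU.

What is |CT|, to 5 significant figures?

83.674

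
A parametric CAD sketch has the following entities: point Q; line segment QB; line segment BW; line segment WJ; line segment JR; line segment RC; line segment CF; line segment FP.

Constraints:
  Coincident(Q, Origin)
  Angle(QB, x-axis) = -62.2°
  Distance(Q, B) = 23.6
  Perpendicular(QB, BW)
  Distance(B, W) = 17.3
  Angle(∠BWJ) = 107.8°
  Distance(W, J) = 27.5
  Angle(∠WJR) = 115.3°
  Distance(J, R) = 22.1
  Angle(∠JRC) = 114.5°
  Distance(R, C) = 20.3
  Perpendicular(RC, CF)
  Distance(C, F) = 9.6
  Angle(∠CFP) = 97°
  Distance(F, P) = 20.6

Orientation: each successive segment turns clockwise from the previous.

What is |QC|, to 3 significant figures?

13.5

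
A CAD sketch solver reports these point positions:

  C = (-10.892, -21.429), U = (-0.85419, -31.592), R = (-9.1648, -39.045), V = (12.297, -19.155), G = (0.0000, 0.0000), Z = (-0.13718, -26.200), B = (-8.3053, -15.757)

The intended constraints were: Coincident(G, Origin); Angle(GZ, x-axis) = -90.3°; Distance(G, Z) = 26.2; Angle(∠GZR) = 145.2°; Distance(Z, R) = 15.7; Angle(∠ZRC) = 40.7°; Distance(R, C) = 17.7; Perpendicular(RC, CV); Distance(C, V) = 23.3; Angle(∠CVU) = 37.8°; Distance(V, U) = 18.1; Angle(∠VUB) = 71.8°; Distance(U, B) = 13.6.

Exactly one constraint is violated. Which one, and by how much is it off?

Distance(U, B) = 13.6 — off by 3.90.

G = (0.00, 0.00) ✓; GZ at -90.30° ✓; |GZ| = 26.20 ✓; ∠GZR = 145.2° ✓; |ZR| = 15.70 ✓; ∠ZRC = 40.70° ✓; |RC| = 17.70 ✓; ∠(RC, CV) = 90.00° ✓; |CV| = 23.30 ✓; ∠CVU = 37.80° ✓; |VU| = 18.10 ✓; ∠VUB = 71.80° ✓; |UB| = 17.50 ✗.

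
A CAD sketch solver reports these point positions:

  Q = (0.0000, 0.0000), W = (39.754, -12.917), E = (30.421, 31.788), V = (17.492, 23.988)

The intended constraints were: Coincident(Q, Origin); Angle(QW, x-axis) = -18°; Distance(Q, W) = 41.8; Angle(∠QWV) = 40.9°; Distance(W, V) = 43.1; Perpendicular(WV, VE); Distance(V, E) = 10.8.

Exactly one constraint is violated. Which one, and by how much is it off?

Distance(V, E) = 10.8 — off by 4.30.

Q = (0.00, 0.00) ✓; QW at -18.00° ✓; |QW| = 41.80 ✓; ∠QWV = 40.90° ✓; |WV| = 43.10 ✓; ∠(WV, VE) = 90.00° ✓; |VE| = 15.10 ✗.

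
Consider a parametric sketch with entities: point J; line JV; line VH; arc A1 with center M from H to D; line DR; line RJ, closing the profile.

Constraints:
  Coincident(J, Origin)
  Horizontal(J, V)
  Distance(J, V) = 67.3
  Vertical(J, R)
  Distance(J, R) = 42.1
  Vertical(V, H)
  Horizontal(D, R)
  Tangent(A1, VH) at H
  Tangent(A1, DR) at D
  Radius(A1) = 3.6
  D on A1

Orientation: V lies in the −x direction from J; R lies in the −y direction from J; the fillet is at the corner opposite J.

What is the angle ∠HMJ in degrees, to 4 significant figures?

148.9°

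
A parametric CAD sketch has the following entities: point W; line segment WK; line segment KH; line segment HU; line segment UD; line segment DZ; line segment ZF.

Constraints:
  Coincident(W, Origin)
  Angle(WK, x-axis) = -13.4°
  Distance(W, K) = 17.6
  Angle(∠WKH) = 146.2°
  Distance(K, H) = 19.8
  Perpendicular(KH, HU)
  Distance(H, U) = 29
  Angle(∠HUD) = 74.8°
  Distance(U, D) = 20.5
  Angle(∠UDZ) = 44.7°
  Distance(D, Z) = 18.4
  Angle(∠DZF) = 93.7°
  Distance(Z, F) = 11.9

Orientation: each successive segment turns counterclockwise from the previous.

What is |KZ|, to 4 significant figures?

21.66

W is at the origin; WK runs at -13.4° with length 17.6, so K = (17.12, -4.079). ∠WKH = 146.2° gives KH at 20.40° from the x-axis; with |KH| = 19.8, H = (35.68, 2.823). KH ⟂ HU, so HU runs at 110.4°; with |HU| = 29.0, U = (25.57, 30.00). ∠HUD = 74.8° gives UD at -144.4° from the x-axis; with |UD| = 20.5, D = (8.902, 18.07). ∠UDZ = 44.7° gives DZ at -9.100° from the x-axis; with |DZ| = 18.4, Z = (27.07, 15.16). Then |KZ| = |Z − K| = 21.66.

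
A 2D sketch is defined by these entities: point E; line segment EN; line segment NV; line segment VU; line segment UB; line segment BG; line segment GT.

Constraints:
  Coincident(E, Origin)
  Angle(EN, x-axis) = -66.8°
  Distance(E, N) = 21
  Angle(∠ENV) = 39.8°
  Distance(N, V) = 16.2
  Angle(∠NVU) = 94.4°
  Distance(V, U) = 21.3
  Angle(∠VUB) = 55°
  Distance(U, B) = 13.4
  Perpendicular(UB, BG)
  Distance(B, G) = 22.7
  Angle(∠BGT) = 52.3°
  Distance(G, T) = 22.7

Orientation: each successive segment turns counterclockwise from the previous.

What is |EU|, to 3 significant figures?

7.98

∠ENV = 39.8° gives NV at 73.4° from the x-axis; with |NV| = 16.2, V = (12.9, -3.78). ∠NVU = 94.4° gives VU at 159° from the x-axis; with |VU| = 21.3, U = (-6.98, 3.86). Then |EU| = |U − E| = 7.98.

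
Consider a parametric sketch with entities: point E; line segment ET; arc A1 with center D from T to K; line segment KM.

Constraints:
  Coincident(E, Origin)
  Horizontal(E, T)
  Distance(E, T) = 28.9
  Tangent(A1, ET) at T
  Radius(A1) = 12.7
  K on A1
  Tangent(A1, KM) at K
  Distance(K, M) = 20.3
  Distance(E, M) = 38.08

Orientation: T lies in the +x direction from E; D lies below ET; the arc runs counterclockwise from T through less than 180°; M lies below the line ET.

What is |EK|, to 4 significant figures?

21.13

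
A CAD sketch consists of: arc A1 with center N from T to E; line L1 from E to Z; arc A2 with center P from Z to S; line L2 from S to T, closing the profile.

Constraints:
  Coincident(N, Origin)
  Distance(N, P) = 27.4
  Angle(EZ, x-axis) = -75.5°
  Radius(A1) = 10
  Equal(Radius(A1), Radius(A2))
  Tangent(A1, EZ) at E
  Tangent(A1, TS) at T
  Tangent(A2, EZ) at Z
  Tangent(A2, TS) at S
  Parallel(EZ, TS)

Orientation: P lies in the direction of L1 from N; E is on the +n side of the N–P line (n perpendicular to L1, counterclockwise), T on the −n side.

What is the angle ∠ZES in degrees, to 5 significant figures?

36.127°

The slot axis is L1's direction at -75.5°, so u = (cos -75.5°, sin -75.5°) = (0.25038, -0.96815) and n = (−sin -75.5°, cos -75.5°) = (0.96815, 0.25038). N is at the origin and P lies 27.4 along u from N, so P = 27.4·u = (6.8604, -26.527). Tangency of A1 to both parallel lines with radius 10.0 puts E and T at N ± 10.0·n: E = (9.6815, 2.5038), T = (-9.6815, -2.5038). Equal radii place Z and S the same way about P: Z = P + 10.0·n = (16.542, -24.023), S = P − 10.0·n = (-2.8211, -29.031). Then cos ∠ZES = EZ·ES / (|EZ||ES|), giving 36.127°.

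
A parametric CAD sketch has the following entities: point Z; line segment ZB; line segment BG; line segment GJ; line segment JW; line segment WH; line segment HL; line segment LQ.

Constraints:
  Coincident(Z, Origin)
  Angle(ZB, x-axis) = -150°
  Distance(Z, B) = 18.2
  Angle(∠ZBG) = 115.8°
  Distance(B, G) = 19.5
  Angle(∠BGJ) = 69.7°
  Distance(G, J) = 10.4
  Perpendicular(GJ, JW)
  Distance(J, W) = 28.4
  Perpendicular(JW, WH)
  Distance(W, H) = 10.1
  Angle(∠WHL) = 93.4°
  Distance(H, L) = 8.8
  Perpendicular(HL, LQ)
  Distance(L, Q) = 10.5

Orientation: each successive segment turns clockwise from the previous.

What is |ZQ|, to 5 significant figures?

14.659

∠WHL = 93.4° gives HL at 128.90° from the x-axis; with |HL| = 8.8, L = (-20.680, -14.238). HL is perpendicular to LQ, so LQ runs at 38.900°; with |LQ| = 10.5, Q = (-12.508, -7.6439). Then |ZQ| = |Q − Z| = 14.659.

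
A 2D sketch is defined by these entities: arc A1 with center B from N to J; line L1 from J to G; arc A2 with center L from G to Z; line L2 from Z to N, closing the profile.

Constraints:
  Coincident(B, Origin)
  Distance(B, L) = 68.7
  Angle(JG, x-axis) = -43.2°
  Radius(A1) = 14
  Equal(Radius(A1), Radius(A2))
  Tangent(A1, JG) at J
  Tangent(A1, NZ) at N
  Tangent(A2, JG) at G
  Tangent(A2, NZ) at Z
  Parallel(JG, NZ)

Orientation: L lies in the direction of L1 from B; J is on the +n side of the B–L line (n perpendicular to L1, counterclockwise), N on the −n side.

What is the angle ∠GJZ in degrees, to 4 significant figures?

22.17°

Tangency of A1 to both parallel lines with radius 14.0 puts J and N at B ± 14.0·n: J = (9.584, 10.21), N = (-9.584, -10.21). Equal radii place G and Z the same way about L: G = L + 14.0·n = (59.66, -36.82), Z = L − 14.0·n = (40.50, -57.23). Then cos ∠GJZ = JG·JZ / (|JG||JZ|), giving 22.17°.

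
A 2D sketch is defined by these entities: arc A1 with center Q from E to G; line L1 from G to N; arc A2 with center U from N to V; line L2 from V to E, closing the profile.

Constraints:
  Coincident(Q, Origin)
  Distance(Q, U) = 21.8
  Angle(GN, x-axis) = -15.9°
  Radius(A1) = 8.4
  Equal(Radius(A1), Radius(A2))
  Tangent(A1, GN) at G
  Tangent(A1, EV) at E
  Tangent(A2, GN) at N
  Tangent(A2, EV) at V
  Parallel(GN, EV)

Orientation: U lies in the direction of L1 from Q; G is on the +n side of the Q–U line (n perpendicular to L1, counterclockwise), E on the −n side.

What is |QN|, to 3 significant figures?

23.4

Tangency of A1 to both parallel lines with radius 8.4 puts G and E at Q ± 8.4·n: G = (2.30, 8.08), E = (-2.30, -8.08). Equal radii place N and V the same way about U: N = U + 8.4·n = (23.3, 2.11), V = U − 8.4·n = (18.7, -14.1). Then |QN| = |N − Q| = 23.4.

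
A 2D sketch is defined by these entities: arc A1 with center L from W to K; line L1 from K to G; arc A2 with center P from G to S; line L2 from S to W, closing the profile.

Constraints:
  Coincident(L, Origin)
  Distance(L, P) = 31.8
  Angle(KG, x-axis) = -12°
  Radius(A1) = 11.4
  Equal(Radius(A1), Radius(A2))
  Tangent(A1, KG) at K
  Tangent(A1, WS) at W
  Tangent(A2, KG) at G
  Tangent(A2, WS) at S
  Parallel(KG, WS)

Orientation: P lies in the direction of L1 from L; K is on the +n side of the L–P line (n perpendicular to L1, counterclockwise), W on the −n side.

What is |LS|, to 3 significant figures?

33.8

The slot axis is L1's direction at -12.0°, so u = (cos -12.0°, sin -12.0°) = (0.978, -0.208) and n = (−sin -12.0°, cos -12.0°) = (0.208, 0.978). L is at the origin and P lies 31.8 along u from L, so P = 31.8·u = (31.1, -6.61). Tangency of A1 to both parallel lines with radius 11.4 puts K and W at L ± 11.4·n: K = (2.37, 11.2), W = (-2.37, -11.2). Equal radii place G and S the same way about P: G = P + 11.4·n = (33.5, 4.54), S = P − 11.4·n = (28.7, -17.8). Then |LS| = |S − L| = 33.8.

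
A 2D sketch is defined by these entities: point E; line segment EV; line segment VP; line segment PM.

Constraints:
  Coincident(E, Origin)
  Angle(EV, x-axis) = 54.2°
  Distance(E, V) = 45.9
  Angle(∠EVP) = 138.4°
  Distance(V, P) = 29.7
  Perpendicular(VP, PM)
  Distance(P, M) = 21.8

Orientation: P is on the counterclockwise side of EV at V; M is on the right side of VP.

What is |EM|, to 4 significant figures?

82.65

E is at the origin; EV runs at 54.2° with length 45.9, so V = 45.9·(cos 54.2°, sin 54.2°) = (26.85, 37.23). ∠EVP = 138.4°, so VP runs at 54.2° + (180° − 138.4°) = 95.80° from the x-axis; with |VP| = 29.7, P = V + 29.7·(cos 95.80°, sin 95.80°) = (23.85, 66.78). VP ⟂ PM; with |PM| = 21.8 on the right of VP, M = P + 21.8·(0.9949, 0.1011) = (45.54, 68.98). Then |EM| = |M − E| = 82.65.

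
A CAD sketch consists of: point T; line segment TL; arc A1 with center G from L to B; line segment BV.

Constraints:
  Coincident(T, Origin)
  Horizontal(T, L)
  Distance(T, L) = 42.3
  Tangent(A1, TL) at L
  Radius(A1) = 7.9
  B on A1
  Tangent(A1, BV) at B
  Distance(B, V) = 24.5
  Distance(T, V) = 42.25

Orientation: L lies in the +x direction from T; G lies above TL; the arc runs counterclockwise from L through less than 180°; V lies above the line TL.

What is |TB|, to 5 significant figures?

49.563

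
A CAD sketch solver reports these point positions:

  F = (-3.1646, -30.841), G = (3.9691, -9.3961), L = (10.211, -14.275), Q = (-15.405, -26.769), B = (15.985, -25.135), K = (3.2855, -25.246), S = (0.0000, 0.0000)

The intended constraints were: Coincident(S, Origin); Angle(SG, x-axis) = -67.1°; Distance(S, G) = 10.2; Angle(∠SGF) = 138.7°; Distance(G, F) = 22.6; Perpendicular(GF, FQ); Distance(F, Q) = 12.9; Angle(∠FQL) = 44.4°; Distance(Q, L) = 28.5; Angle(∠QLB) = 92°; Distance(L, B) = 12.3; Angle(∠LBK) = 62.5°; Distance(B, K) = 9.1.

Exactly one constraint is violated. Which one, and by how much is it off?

Distance(B, K) = 9.1 — off by 3.60.

S = (0.00, 0.00) ✓; SG at -67.10° ✓; |SG| = 10.20 ✓; ∠SGF = 138.7° ✓; |GF| = 22.60 ✓; ∠(GF, FQ) = 90.00° ✓; |FQ| = 12.90 ✓; ∠FQL = 44.40° ✓; |QL| = 28.50 ✓; ∠QLB = 92.00° ✓; |LB| = 12.30 ✓; ∠LBK = 62.50° ✓; |BK| = 12.70 ✗.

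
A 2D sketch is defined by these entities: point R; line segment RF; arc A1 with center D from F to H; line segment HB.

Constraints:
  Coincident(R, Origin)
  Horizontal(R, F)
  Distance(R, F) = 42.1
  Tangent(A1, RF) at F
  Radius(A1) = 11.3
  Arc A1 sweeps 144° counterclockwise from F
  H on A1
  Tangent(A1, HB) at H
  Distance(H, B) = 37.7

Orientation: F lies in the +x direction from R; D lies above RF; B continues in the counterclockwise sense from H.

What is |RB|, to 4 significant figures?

46.34

R is at the origin; RF is horizontal with |RF| = 42.1 and F on the +x side, so F = (42.10, 0.000). Tangency of A1 to RF means the radius DF is perpendicular to RF, so D = F + (0, 11.3) = (42.10, 11.30). On A1, F sits at bearing -90° from D; a 144° counterclockwise sweep puts H at bearing 54°, so H = D + 11.3·(cos 54°, sin 54°) = (48.74, 20.44). A1 meets HB tangentially, so DH is at right angles to HB, so HB runs along (−sin 54°, cos 54°); with |HB| = 37.7, B = (18.24, 42.60). Then |RB| = |B − R| = 46.34.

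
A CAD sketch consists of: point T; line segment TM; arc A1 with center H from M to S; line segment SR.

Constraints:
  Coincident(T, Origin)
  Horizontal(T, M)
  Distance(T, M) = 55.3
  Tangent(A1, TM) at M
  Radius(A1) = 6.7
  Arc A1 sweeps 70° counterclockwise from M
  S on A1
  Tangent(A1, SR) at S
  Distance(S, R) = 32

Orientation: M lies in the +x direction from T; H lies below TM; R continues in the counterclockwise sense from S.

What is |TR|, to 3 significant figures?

51.4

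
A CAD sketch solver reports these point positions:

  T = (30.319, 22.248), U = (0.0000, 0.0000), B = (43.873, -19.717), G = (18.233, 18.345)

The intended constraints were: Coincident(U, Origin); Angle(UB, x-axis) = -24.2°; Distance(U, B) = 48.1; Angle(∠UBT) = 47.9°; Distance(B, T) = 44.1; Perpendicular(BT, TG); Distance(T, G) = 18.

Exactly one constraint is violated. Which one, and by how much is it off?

Distance(T, G) = 18 — off by 5.30.

U = (0.00, 0.00) ✓; UB at -24.20° ✓; |UB| = 48.10 ✓; ∠UBT = 47.90° ✓; |BT| = 44.10 ✓; ∠(BT, TG) = 90.00° ✓; |TG| = 12.70 ✗.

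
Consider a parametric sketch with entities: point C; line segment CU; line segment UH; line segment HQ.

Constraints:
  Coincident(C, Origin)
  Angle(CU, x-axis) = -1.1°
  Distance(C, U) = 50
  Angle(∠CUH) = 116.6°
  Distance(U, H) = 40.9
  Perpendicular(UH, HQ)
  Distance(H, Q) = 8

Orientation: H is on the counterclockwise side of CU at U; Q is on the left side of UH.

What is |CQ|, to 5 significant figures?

73.163

∠CUH = 116.6°, so UH runs at -1.1° + (180° − 116.6°) = 62.300° from the x-axis; with |UH| = 40.9, H = U + 40.9·(cos 62.300°, sin 62.300°) = (69.003, 35.253). The perpendicularity gives HQ at right angles to UH; with |HQ| = 8.0 on the left of UH, Q = H + 8.0·(-0.88539, 0.46484) = (61.920, 38.971). Then |CQ| = |Q − C| = 73.163.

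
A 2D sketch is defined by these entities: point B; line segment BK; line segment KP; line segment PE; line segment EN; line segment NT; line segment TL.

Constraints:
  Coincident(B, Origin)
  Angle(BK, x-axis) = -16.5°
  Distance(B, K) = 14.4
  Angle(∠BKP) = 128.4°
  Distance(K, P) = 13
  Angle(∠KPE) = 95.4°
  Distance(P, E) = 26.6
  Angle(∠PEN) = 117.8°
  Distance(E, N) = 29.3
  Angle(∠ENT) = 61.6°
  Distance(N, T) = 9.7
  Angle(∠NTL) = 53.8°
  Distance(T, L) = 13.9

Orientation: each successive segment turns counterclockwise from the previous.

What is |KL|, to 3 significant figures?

40.2

∠ENT = 61.6° gives NT at -59.7° from the x-axis; with |NT| = 9.7, T = (-13.1, 17.1). ∠NTL = 53.8° gives TL at 66.5° from the x-axis; with |TL| = 13.9, L = (-7.58, 29.9). Then |KL| = |L − K| = 40.2.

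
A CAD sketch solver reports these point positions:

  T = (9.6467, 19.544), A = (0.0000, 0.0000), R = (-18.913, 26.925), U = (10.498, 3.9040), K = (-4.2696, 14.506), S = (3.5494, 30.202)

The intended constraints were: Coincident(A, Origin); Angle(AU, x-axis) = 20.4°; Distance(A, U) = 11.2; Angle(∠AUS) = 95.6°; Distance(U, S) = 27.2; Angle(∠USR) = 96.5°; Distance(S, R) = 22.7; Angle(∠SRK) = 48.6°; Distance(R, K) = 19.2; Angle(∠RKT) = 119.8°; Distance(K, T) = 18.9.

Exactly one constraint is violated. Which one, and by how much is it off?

Distance(K, T) = 18.9 — off by 4.10.

A = (0.00, 0.00) ✓; AU at 20.40° ✓; |AU| = 11.20 ✓; ∠AUS = 95.60° ✓; |US| = 27.20 ✓; ∠USR = 96.50° ✓; |SR| = 22.70 ✓; ∠SRK = 48.60° ✓; |RK| = 19.20 ✓; ∠RKT = 119.8° ✓; |KT| = 14.80 ✗.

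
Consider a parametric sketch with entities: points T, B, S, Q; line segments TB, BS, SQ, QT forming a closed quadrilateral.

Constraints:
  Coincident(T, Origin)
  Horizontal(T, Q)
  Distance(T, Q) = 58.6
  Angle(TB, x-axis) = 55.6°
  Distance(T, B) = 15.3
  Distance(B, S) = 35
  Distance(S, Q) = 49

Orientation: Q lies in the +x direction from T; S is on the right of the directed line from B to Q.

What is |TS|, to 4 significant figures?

26.35

T is at the origin; TQ is horizontal with |TQ| = 58.6 and Q in +x, so Q = (58.6, 0). TB runs at 55.6° with |TB| = 15.3, so B = (8.644, 12.62). S is determined by |BS| = 35.0 and |SQ| = 49.0 together: it lies at the intersection of circle(B, 35.0) and circle(Q, 49.0). With |BQ| = 51.53, the foot of the radical line on BQ is 14.35 from B and the perpendicular offset is √(35.0² − 14.35²) = 31.92. Taking the right-of-BQ solution: S = (14.74, -21.84).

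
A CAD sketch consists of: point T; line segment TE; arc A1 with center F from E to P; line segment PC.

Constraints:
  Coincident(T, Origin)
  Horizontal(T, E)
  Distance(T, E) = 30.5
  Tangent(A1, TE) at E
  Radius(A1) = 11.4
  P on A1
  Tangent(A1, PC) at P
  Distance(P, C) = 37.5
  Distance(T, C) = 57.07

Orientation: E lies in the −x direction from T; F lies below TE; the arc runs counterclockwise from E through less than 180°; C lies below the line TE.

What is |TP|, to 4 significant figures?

43.96

Checks: T = (0.00, 0.00) ✓; |FP| = 11.40 ✓; ∠(FP, PC) = 90.00° ✓; |PC| = 37.50 ✓; |TC| = 57.07 ✓.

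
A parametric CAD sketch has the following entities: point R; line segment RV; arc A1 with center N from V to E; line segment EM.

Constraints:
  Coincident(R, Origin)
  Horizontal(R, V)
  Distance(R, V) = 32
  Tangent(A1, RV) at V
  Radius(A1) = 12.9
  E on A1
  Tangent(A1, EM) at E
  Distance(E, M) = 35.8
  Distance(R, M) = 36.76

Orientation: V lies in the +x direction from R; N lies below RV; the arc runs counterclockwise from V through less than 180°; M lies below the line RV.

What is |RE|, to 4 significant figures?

21.89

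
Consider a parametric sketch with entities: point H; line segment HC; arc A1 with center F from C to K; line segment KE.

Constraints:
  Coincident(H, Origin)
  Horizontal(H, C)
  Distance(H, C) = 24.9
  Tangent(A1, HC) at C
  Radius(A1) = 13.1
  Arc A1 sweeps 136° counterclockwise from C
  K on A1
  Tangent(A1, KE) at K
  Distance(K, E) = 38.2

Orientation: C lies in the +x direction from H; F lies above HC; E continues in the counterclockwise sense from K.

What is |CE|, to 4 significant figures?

52.39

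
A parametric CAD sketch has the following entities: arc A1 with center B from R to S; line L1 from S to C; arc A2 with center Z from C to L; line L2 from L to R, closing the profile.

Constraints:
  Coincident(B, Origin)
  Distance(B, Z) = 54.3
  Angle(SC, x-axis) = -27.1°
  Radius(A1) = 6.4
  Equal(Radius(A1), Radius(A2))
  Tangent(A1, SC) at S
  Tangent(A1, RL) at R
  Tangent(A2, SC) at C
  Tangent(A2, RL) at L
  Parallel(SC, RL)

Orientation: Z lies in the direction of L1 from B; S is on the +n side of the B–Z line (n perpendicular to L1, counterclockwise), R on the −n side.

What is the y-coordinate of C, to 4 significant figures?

-19.04

Tangency of A1 to both parallel lines with radius 6.4 puts S and R at B ± 6.4·n: S = (2.915, 5.697), R = (-2.915, -5.697). Equal radii place C and L the same way about Z: C = Z + 6.4·n = (51.25, -19.04), L = Z − 6.4·n = (45.42, -30.43). So C.y = -19.04.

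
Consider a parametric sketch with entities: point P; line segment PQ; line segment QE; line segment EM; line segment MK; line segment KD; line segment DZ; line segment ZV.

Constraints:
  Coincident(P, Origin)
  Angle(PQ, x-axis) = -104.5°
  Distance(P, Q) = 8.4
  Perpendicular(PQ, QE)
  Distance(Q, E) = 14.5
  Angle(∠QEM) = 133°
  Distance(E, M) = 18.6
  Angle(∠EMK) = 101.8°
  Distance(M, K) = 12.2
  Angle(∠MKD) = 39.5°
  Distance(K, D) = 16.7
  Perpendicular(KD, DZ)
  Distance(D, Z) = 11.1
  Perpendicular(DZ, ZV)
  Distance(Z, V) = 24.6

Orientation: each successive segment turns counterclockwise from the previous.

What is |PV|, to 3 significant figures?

38.8

P is at the origin; PQ runs at -104.5° with length 8.4, so Q = (-2.10, -8.13). PQ is perpendicular to QE, so QE runs at -14.5°; with |QE| = 14.5, E = (11.9, -11.8). ∠QEM = 133.0° gives EM at 32.5° from the x-axis; with |EM| = 18.6, M = (27.6, -1.77). ∠EMK = 101.8° gives MK at 111° from the x-axis; with |MK| = 12.2, K = (23.3, 9.64). ∠MKD = 39.5° gives KD at -109° from the x-axis; with |KD| = 16.7, D = (17.9, -6.17). KD is perpendicular to DZ, so DZ runs at -18.8°; with |DZ| = 11.1, Z = (28.4, -9.74). DZ is perpendicular to ZV, so ZV runs at 71.2°; with |ZV| = 24.6, V = (36.4, 13.5). Then |PV| = |V − P| = 38.8.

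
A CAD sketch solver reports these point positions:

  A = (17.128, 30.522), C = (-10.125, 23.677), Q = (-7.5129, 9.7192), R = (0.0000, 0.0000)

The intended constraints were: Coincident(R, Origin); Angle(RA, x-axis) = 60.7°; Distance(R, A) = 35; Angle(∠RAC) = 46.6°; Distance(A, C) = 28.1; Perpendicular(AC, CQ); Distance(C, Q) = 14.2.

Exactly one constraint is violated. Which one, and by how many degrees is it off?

Perpendicular(AC, CQ) — off by 3.50°.

R = (0.00, 0.00) ✓; RA at 60.70° ✓; |RA| = 35.00 ✓; ∠RAC = 46.60° ✓; |AC| = 28.10 ✓; ∠(AC, CQ) = 86.50° ✗; |CQ| = 14.20 ✓.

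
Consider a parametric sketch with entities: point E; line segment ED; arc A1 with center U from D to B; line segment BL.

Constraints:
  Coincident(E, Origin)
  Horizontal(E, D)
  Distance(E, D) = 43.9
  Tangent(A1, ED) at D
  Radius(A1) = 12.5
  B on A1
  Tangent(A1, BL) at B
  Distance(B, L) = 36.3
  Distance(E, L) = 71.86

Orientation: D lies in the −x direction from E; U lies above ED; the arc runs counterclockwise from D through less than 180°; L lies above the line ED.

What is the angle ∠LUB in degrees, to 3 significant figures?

71.0°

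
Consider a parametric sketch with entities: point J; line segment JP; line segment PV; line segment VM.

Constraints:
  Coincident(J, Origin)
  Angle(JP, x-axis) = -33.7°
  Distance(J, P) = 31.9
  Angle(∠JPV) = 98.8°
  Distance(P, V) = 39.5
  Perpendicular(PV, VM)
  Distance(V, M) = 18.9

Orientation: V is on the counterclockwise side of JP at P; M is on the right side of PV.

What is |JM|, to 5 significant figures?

67.173

J is at the origin; JP runs at -33.7° with length 31.9, so P = 31.9·(cos -33.7°, sin -33.7°) = (26.539, -17.700). ∠JPV = 98.8°, so PV runs at -33.7° + (180° − 98.8°) = 47.500° from the x-axis; with |PV| = 39.5, V = P + 39.5·(cos 47.500°, sin 47.500°) = (53.225, 11.423). PV is perpendicular to VM; with |VM| = 18.9 on the right of PV, M = V + 18.9·(0.73728, -0.67559) = (67.160, -1.3457). Then |JM| = |M − J| = 67.173.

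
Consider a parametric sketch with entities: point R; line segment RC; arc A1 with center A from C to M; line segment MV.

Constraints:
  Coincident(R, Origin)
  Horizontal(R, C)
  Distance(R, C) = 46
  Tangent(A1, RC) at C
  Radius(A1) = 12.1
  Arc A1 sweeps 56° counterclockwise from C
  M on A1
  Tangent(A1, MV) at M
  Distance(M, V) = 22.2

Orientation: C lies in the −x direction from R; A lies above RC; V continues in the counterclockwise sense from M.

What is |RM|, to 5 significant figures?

36.362

R is at the origin; R and C share the same y with |RC| = 46.0 and C on the −x side, so C = (-46.000, 0.0000). Tangency of A1 to RC means the radius AC is perpendicular to RC, so A = C + (0, 12.1) = (-46.000, 12.100). On A1, C sits at bearing -90° from A; a 56° counterclockwise sweep puts M at bearing -34°, so M = A + 12.1·(cos -34°, sin -34°) = (-35.969, 5.3338). Then |RM| = |M − R| = 36.362.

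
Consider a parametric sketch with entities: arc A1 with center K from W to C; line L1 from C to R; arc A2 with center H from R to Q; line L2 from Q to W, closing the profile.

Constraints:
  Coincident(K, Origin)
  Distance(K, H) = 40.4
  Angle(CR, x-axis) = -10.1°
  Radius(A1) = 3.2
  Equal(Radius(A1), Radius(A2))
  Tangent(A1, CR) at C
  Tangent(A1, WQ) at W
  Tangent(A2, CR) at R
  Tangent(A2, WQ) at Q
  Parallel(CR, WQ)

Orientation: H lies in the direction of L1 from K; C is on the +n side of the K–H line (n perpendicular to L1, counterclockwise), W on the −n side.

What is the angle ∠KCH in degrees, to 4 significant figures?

85.47°

K is at the origin and H lies 40.4 along u from K, so H = 40.4·u = (39.77, -7.085). Tangency of A1 to both parallel lines with radius 3.2 puts C and W at K ± 3.2·n: C = (0.5612, 3.150), W = (-0.5612, -3.150). Then cos ∠KCH = CK·CH / (|CK||CH|), giving 85.47°.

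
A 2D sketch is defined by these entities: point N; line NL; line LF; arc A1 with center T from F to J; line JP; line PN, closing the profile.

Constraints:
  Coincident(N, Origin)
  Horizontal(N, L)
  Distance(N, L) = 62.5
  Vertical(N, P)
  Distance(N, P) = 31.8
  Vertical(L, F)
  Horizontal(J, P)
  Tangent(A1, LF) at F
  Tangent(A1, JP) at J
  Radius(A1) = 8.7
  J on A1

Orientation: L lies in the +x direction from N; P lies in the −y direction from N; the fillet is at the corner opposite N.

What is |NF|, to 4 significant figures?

66.63

N is at the origin; NL is horizontal with |NL| = 62.5 and L on the +x side, so L = (62.50, 0.000). N and P share the same x with |NP| = 31.8 and P on the −y side, so P = (0.000, -31.80). The virtual corner opposite N is at (62.50, -31.80). A1 meets LF tangentially, so TF is at right angles to LF and the tangent condition forces TJ to be normal to JP, with radius 8.7, so the center T sits 8.7 in from both sides at T = (53.80, -23.10). That places the tangent points at F = (62.50, -23.10) on LF and J = (53.80, -31.80) on JP. Then |NF| = |F − N| = 66.63.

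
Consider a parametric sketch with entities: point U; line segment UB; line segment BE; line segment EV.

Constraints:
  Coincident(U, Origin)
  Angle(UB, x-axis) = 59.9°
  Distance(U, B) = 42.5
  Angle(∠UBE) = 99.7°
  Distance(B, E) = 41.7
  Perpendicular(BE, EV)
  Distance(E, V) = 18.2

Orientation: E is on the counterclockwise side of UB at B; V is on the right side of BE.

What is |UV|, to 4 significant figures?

77.45

∠UBE = 99.7°, so BE runs at 59.9° + (180° − 99.7°) = 140.2° from the x-axis; with |BE| = 41.7, E = B + 41.7·(cos 140.2°, sin 140.2°) = (-10.72, 63.46). BE ⟂ EV; with |EV| = 18.2 on the right of BE, V = E + 18.2·(0.6401, 0.7683) = (0.9268, 77.44). Then |UV| = |V − U| = 77.45.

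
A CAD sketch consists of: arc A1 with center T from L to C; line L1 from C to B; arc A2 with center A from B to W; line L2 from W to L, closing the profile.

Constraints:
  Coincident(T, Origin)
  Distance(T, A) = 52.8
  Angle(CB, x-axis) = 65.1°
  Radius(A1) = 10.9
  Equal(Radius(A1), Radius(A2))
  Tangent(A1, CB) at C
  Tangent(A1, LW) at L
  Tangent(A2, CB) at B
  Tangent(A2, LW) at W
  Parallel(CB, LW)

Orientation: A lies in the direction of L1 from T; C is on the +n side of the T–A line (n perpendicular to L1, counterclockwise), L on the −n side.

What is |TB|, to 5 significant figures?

53.913

The slot axis is L1's direction at 65.1°, so u = (cos 65.1°, sin 65.1°) = (0.42104, 0.90704) and n = (−sin 65.1°, cos 65.1°) = (-0.90704, 0.42104). T is at the origin and A lies 52.8 along u from T, so A = 52.8·u = (22.231, 47.892). Tangency of A1 to both parallel lines with radius 10.9 puts C and L at T ± 10.9·n: C = (-9.8868, 4.5893), L = (9.8868, -4.5893). Equal radii place B and W the same way about A: B = A + 10.9·n = (12.344, 52.481), W = A − 10.9·n = (32.117, 43.303). Then |TB| = |B − T| = 53.913.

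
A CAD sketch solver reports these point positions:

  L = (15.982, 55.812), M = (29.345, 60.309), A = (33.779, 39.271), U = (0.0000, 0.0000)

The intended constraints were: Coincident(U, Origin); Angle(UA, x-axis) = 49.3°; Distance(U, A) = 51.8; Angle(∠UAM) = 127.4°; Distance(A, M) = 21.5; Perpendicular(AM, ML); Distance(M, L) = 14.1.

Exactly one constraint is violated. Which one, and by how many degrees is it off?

Perpendicular(AM, ML) — off by 6.70°.

U = (0.00, 0.00) ✓; UA at 49.30° ✓; |UA| = 51.80 ✓; ∠UAM = 127.4° ✓; |AM| = 21.50 ✓; ∠(AM, ML) = 96.70° ✗; |ML| = 14.10 ✓.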